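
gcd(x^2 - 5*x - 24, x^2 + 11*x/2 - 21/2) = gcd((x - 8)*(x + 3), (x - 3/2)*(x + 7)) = 1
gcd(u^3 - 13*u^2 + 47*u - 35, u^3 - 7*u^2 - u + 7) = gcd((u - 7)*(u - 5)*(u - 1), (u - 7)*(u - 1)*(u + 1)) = u^2 - 8*u + 7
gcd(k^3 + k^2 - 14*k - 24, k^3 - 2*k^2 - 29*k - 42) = k^2 + 5*k + 6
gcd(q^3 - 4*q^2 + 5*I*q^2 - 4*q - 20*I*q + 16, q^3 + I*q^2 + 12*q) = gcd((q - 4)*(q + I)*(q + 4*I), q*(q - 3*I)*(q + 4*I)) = q + 4*I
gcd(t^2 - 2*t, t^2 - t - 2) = t - 2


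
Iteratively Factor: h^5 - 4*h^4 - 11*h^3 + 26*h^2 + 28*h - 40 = (h - 1)*(h^4 - 3*h^3 - 14*h^2 + 12*h + 40) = (h - 1)*(h + 2)*(h^3 - 5*h^2 - 4*h + 20) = (h - 1)*(h + 2)^2*(h^2 - 7*h + 10) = (h - 2)*(h - 1)*(h + 2)^2*(h - 5)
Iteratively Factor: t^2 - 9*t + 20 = (t - 5)*(t - 4)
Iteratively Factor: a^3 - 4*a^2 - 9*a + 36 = (a + 3)*(a^2 - 7*a + 12) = (a - 4)*(a + 3)*(a - 3)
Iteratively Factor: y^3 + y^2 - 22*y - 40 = (y + 4)*(y^2 - 3*y - 10) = (y + 2)*(y + 4)*(y - 5)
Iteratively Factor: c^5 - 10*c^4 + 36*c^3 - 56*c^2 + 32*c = (c - 4)*(c^4 - 6*c^3 + 12*c^2 - 8*c) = (c - 4)*(c - 2)*(c^3 - 4*c^2 + 4*c) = (c - 4)*(c - 2)^2*(c^2 - 2*c) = (c - 4)*(c - 2)^3*(c)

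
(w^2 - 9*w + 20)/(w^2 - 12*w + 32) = (w - 5)/(w - 8)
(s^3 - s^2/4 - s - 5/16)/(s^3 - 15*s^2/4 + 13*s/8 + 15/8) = (s + 1/2)/(s - 3)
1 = 1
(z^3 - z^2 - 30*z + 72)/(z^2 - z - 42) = (z^2 - 7*z + 12)/(z - 7)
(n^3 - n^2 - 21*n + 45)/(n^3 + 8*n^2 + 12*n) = (n^3 - n^2 - 21*n + 45)/(n*(n^2 + 8*n + 12))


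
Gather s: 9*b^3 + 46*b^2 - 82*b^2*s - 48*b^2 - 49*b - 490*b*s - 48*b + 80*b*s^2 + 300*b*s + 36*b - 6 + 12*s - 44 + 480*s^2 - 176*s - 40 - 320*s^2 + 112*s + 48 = 9*b^3 - 2*b^2 - 61*b + s^2*(80*b + 160) + s*(-82*b^2 - 190*b - 52) - 42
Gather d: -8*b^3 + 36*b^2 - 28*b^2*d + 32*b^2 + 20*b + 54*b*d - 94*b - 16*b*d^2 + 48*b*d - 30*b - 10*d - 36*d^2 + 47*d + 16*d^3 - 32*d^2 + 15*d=-8*b^3 + 68*b^2 - 104*b + 16*d^3 + d^2*(-16*b - 68) + d*(-28*b^2 + 102*b + 52)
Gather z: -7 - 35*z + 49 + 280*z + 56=245*z + 98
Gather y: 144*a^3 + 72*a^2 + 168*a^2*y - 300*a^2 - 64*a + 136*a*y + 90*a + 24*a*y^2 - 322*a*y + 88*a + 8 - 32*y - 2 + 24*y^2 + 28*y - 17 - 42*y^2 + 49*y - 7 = 144*a^3 - 228*a^2 + 114*a + y^2*(24*a - 18) + y*(168*a^2 - 186*a + 45) - 18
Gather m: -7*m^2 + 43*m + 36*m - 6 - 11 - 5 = -7*m^2 + 79*m - 22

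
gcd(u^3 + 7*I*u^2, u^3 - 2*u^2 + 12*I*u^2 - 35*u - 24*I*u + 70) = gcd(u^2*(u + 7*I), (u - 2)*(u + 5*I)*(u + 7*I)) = u + 7*I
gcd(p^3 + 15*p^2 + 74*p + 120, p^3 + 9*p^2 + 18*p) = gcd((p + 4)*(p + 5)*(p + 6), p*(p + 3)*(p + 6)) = p + 6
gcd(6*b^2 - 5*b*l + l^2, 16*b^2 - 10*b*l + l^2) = 2*b - l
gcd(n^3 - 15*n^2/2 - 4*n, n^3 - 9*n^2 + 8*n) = n^2 - 8*n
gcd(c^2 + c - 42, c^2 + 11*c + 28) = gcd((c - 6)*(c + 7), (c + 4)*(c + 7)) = c + 7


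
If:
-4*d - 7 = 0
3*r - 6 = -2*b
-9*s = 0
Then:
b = 3 - 3*r/2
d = -7/4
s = 0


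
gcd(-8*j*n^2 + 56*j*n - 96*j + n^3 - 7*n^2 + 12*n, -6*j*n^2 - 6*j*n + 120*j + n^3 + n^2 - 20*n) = n - 4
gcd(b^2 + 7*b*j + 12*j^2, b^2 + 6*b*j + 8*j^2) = b + 4*j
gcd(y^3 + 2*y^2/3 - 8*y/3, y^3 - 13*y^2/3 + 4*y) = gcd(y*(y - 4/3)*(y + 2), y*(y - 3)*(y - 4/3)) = y^2 - 4*y/3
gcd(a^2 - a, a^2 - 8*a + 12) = 1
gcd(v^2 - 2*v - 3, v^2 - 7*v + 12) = v - 3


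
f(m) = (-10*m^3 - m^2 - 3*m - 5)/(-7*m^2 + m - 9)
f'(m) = (14*m - 1)*(-10*m^3 - m^2 - 3*m - 5)/(-7*m^2 + m - 9)^2 + (-30*m^2 - 2*m - 3)/(-7*m^2 + m - 9) = 2*(35*m^4 - 10*m^3 + 124*m^2 - 26*m + 16)/(49*m^4 - 14*m^3 + 127*m^2 - 18*m + 81)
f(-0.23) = 0.44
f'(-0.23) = 0.62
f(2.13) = 2.91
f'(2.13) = 1.54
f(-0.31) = 0.39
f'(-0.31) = 0.73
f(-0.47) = 0.25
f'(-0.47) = 0.96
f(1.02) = 1.29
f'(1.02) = 1.25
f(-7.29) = -9.88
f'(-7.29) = 1.45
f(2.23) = 3.07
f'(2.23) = 1.54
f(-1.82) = -1.69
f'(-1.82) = 1.59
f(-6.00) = -8.00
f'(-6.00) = 1.46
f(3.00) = 4.25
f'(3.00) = 1.52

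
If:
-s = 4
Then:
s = -4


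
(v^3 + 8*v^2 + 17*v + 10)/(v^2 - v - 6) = (v^2 + 6*v + 5)/(v - 3)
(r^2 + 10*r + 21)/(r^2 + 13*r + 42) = (r + 3)/(r + 6)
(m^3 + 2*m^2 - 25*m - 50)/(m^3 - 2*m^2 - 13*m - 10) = (m + 5)/(m + 1)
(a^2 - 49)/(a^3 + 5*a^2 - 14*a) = (a - 7)/(a*(a - 2))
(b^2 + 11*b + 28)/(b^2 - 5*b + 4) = (b^2 + 11*b + 28)/(b^2 - 5*b + 4)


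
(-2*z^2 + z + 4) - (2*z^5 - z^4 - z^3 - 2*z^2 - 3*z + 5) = -2*z^5 + z^4 + z^3 + 4*z - 1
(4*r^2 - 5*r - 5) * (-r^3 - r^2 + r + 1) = -4*r^5 + r^4 + 14*r^3 + 4*r^2 - 10*r - 5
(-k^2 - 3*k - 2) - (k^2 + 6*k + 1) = -2*k^2 - 9*k - 3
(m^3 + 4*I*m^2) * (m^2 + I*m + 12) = m^5 + 5*I*m^4 + 8*m^3 + 48*I*m^2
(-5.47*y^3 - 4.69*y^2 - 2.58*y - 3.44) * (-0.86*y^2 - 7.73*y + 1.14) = 4.7042*y^5 + 46.3165*y^4 + 32.2367*y^3 + 17.5552*y^2 + 23.65*y - 3.9216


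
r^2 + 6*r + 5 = (r + 1)*(r + 5)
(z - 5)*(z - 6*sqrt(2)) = z^2 - 6*sqrt(2)*z - 5*z + 30*sqrt(2)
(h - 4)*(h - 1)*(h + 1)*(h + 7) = h^4 + 3*h^3 - 29*h^2 - 3*h + 28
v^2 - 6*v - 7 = (v - 7)*(v + 1)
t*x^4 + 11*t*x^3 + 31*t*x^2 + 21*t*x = x*(x + 3)*(x + 7)*(t*x + t)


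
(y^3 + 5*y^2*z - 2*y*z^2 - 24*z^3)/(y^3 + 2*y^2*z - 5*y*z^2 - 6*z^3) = (y + 4*z)/(y + z)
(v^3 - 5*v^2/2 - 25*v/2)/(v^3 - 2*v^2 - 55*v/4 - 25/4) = 2*v/(2*v + 1)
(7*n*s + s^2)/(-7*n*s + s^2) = (7*n + s)/(-7*n + s)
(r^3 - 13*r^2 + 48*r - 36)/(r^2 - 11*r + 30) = (r^2 - 7*r + 6)/(r - 5)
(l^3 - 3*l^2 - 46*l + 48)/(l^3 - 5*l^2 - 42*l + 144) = (l - 1)/(l - 3)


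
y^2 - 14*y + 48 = (y - 8)*(y - 6)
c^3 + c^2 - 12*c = c*(c - 3)*(c + 4)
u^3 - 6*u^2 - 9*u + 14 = (u - 7)*(u - 1)*(u + 2)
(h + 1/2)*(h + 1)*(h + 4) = h^3 + 11*h^2/2 + 13*h/2 + 2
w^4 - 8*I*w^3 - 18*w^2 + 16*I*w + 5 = (w - 5*I)*(w - I)^3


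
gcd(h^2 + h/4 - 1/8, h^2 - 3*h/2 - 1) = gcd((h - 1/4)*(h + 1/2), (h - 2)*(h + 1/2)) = h + 1/2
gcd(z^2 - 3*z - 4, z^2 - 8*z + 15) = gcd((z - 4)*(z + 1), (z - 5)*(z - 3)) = 1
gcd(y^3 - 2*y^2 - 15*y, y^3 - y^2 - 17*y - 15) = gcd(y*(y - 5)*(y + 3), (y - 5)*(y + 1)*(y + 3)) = y^2 - 2*y - 15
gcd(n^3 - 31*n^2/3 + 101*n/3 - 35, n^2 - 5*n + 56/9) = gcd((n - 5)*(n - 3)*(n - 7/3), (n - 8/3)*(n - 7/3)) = n - 7/3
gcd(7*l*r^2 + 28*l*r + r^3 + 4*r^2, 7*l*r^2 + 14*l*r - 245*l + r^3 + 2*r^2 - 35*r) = 7*l + r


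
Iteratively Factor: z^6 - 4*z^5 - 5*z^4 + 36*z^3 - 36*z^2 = (z + 3)*(z^5 - 7*z^4 + 16*z^3 - 12*z^2) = (z - 3)*(z + 3)*(z^4 - 4*z^3 + 4*z^2) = z*(z - 3)*(z + 3)*(z^3 - 4*z^2 + 4*z) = z*(z - 3)*(z - 2)*(z + 3)*(z^2 - 2*z) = z^2*(z - 3)*(z - 2)*(z + 3)*(z - 2)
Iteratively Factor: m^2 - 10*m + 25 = (m - 5)*(m - 5)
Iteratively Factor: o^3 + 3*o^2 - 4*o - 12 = (o - 2)*(o^2 + 5*o + 6) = (o - 2)*(o + 3)*(o + 2)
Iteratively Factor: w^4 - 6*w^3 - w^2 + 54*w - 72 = (w - 4)*(w^3 - 2*w^2 - 9*w + 18) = (w - 4)*(w - 2)*(w^2 - 9) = (w - 4)*(w - 3)*(w - 2)*(w + 3)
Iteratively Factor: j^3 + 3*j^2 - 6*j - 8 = (j + 4)*(j^2 - j - 2) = (j - 2)*(j + 4)*(j + 1)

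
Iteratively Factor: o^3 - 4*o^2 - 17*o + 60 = (o - 3)*(o^2 - o - 20) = (o - 3)*(o + 4)*(o - 5)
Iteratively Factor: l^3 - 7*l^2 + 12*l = (l - 4)*(l^2 - 3*l) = l*(l - 4)*(l - 3)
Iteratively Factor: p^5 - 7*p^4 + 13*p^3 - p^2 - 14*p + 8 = (p + 1)*(p^4 - 8*p^3 + 21*p^2 - 22*p + 8) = (p - 2)*(p + 1)*(p^3 - 6*p^2 + 9*p - 4) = (p - 2)*(p - 1)*(p + 1)*(p^2 - 5*p + 4) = (p - 4)*(p - 2)*(p - 1)*(p + 1)*(p - 1)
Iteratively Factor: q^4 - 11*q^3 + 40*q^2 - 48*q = (q)*(q^3 - 11*q^2 + 40*q - 48) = q*(q - 3)*(q^2 - 8*q + 16) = q*(q - 4)*(q - 3)*(q - 4)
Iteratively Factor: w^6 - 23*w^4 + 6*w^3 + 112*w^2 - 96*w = (w)*(w^5 - 23*w^3 + 6*w^2 + 112*w - 96) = w*(w - 4)*(w^4 + 4*w^3 - 7*w^2 - 22*w + 24) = w*(w - 4)*(w + 4)*(w^3 - 7*w + 6) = w*(w - 4)*(w + 3)*(w + 4)*(w^2 - 3*w + 2) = w*(w - 4)*(w - 1)*(w + 3)*(w + 4)*(w - 2)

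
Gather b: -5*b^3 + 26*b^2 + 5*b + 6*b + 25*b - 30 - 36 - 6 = -5*b^3 + 26*b^2 + 36*b - 72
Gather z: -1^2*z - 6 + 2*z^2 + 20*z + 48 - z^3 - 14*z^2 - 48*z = -z^3 - 12*z^2 - 29*z + 42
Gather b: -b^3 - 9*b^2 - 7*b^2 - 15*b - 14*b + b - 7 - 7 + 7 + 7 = -b^3 - 16*b^2 - 28*b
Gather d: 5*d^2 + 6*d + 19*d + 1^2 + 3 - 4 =5*d^2 + 25*d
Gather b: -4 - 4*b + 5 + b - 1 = -3*b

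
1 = 1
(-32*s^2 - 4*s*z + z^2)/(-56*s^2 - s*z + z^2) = (4*s + z)/(7*s + z)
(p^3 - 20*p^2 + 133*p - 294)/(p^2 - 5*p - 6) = (p^2 - 14*p + 49)/(p + 1)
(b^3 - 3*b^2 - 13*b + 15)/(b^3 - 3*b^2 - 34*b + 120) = (b^2 + 2*b - 3)/(b^2 + 2*b - 24)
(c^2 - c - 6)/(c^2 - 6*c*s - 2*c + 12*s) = (c^2 - c - 6)/(c^2 - 6*c*s - 2*c + 12*s)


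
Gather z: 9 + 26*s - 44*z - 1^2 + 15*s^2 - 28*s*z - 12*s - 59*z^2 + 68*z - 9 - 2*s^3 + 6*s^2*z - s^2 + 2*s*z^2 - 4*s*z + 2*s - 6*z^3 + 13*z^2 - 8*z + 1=-2*s^3 + 14*s^2 + 16*s - 6*z^3 + z^2*(2*s - 46) + z*(6*s^2 - 32*s + 16)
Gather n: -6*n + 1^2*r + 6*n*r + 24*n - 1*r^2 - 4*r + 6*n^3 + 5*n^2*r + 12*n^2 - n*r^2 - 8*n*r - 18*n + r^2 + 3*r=6*n^3 + n^2*(5*r + 12) + n*(-r^2 - 2*r)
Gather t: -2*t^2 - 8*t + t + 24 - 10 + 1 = -2*t^2 - 7*t + 15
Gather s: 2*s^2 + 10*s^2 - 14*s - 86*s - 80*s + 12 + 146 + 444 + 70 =12*s^2 - 180*s + 672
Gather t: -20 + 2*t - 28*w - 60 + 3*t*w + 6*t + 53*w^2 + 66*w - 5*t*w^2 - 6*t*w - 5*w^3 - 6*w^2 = t*(-5*w^2 - 3*w + 8) - 5*w^3 + 47*w^2 + 38*w - 80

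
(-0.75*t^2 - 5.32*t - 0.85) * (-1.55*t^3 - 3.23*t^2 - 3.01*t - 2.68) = 1.1625*t^5 + 10.6685*t^4 + 20.7586*t^3 + 20.7687*t^2 + 16.8161*t + 2.278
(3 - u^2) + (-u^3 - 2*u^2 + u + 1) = -u^3 - 3*u^2 + u + 4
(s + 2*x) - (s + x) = x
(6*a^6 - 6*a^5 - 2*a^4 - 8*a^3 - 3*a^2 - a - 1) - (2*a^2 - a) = 6*a^6 - 6*a^5 - 2*a^4 - 8*a^3 - 5*a^2 - 1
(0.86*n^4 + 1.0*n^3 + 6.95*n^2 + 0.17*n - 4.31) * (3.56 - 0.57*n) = -0.4902*n^5 + 2.4916*n^4 - 0.4015*n^3 + 24.6451*n^2 + 3.0619*n - 15.3436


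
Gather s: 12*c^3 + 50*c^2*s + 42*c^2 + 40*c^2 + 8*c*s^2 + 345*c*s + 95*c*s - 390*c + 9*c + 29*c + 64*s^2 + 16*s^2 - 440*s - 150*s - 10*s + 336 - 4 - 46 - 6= 12*c^3 + 82*c^2 - 352*c + s^2*(8*c + 80) + s*(50*c^2 + 440*c - 600) + 280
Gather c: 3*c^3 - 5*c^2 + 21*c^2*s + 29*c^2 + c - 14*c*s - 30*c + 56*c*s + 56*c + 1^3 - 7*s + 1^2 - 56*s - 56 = 3*c^3 + c^2*(21*s + 24) + c*(42*s + 27) - 63*s - 54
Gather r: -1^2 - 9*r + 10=9 - 9*r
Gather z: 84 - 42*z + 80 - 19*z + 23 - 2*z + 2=189 - 63*z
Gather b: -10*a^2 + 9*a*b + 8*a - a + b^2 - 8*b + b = -10*a^2 + 7*a + b^2 + b*(9*a - 7)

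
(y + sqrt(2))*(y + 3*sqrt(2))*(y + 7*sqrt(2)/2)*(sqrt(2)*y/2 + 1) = sqrt(2)*y^4/2 + 17*y^3/2 + 49*sqrt(2)*y^2/2 + 55*y + 21*sqrt(2)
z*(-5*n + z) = -5*n*z + z^2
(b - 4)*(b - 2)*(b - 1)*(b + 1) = b^4 - 6*b^3 + 7*b^2 + 6*b - 8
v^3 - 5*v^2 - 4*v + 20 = (v - 5)*(v - 2)*(v + 2)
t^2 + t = t*(t + 1)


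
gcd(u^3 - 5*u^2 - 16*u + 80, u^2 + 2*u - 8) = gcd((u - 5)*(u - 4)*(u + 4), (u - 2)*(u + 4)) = u + 4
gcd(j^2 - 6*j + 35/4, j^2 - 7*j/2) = j - 7/2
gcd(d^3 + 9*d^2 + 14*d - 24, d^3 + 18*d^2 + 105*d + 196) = d + 4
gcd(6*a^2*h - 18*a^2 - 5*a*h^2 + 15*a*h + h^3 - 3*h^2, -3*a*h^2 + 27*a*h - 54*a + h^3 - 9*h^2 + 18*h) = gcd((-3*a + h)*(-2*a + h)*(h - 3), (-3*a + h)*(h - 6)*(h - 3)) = 3*a*h - 9*a - h^2 + 3*h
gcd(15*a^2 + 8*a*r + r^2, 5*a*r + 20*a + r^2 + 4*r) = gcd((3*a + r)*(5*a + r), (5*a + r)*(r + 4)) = 5*a + r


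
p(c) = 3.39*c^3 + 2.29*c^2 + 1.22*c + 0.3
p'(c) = 10.17*c^2 + 4.58*c + 1.22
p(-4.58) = -282.94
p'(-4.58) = 193.57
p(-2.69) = -52.40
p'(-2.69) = 62.49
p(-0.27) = 0.07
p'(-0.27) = 0.72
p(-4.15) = -207.62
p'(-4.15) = 157.37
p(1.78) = 28.85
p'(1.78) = 41.60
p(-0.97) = -1.82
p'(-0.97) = 6.35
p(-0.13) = 0.17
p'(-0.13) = 0.80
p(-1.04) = -2.31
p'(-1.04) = 7.46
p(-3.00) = -74.28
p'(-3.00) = 79.01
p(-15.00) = -10944.00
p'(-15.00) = 2220.77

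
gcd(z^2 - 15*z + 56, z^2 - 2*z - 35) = z - 7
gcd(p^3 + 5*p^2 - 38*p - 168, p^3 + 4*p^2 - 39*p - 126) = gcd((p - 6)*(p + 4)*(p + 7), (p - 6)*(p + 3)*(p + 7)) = p^2 + p - 42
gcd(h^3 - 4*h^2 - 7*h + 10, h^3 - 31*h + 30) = h^2 - 6*h + 5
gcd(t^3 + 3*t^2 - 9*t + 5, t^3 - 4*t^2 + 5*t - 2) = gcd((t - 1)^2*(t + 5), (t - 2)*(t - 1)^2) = t^2 - 2*t + 1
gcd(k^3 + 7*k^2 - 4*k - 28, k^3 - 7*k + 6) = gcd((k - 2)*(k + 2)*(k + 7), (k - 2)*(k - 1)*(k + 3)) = k - 2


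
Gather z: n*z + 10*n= n*z + 10*n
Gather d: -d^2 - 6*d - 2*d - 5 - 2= -d^2 - 8*d - 7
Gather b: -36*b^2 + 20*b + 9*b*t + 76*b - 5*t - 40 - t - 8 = -36*b^2 + b*(9*t + 96) - 6*t - 48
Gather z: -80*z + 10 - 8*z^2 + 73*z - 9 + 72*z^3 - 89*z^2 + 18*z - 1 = 72*z^3 - 97*z^2 + 11*z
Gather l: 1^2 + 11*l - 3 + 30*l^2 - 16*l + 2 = 30*l^2 - 5*l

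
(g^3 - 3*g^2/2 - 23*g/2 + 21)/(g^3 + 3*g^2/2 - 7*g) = (g - 3)/g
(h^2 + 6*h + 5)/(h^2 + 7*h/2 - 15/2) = 2*(h + 1)/(2*h - 3)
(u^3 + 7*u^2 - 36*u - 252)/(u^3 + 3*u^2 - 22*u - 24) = (u^2 + u - 42)/(u^2 - 3*u - 4)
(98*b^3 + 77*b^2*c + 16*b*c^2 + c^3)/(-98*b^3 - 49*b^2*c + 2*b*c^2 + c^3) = (-7*b - c)/(7*b - c)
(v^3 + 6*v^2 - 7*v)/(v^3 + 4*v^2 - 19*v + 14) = v/(v - 2)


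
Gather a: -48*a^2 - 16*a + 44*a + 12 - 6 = -48*a^2 + 28*a + 6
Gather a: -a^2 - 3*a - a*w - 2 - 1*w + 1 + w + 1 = -a^2 + a*(-w - 3)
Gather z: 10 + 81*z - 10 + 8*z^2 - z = 8*z^2 + 80*z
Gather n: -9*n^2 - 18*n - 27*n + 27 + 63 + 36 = -9*n^2 - 45*n + 126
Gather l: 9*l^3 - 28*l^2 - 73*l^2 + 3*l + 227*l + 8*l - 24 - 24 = 9*l^3 - 101*l^2 + 238*l - 48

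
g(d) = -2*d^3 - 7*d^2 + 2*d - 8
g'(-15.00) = -1138.00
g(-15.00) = 5137.00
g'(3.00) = -94.00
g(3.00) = -119.00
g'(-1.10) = 10.14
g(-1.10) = -16.01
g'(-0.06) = 2.82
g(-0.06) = -8.14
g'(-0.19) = 4.44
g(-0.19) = -8.62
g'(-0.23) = 4.90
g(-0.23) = -8.81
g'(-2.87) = -7.24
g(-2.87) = -24.12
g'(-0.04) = 2.55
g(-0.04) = -8.09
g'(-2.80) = -5.84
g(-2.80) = -24.58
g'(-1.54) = 9.33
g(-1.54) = -20.38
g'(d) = -6*d^2 - 14*d + 2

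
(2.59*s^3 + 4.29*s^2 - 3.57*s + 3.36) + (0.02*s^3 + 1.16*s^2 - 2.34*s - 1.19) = 2.61*s^3 + 5.45*s^2 - 5.91*s + 2.17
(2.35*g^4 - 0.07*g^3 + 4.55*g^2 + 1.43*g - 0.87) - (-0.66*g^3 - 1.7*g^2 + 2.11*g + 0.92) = 2.35*g^4 + 0.59*g^3 + 6.25*g^2 - 0.68*g - 1.79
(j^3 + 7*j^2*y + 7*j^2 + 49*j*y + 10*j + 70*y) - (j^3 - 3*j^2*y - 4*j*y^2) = 10*j^2*y + 7*j^2 + 4*j*y^2 + 49*j*y + 10*j + 70*y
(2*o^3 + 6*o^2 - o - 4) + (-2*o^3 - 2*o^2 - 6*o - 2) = 4*o^2 - 7*o - 6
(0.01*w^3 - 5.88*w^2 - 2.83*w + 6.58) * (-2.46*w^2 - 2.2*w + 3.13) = -0.0246*w^5 + 14.4428*w^4 + 19.9291*w^3 - 28.3652*w^2 - 23.3339*w + 20.5954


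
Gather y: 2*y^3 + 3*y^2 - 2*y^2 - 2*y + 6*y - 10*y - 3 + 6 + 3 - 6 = 2*y^3 + y^2 - 6*y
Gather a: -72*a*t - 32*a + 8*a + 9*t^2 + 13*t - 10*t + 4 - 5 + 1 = a*(-72*t - 24) + 9*t^2 + 3*t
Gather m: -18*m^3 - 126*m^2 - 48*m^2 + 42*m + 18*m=-18*m^3 - 174*m^2 + 60*m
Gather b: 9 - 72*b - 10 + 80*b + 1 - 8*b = 0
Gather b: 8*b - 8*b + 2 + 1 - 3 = 0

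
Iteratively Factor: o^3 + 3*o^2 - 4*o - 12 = (o + 3)*(o^2 - 4) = (o + 2)*(o + 3)*(o - 2)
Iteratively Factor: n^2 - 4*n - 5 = (n + 1)*(n - 5)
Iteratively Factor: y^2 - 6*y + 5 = (y - 1)*(y - 5)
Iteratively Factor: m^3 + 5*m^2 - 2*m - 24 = (m - 2)*(m^2 + 7*m + 12) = (m - 2)*(m + 3)*(m + 4)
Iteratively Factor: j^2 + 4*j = (j)*(j + 4)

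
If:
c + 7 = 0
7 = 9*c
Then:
No Solution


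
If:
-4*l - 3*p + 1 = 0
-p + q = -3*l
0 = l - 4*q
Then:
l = 4/55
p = 13/55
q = 1/55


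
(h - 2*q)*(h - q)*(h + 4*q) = h^3 + h^2*q - 10*h*q^2 + 8*q^3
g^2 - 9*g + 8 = (g - 8)*(g - 1)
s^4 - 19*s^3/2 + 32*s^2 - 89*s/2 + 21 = (s - 7/2)*(s - 3)*(s - 2)*(s - 1)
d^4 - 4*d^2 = d^2*(d - 2)*(d + 2)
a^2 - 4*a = a*(a - 4)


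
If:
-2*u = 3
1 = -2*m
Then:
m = -1/2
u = -3/2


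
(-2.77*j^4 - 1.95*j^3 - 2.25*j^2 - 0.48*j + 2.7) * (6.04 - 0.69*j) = 1.9113*j^5 - 15.3853*j^4 - 10.2255*j^3 - 13.2588*j^2 - 4.7622*j + 16.308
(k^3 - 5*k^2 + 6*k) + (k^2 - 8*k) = k^3 - 4*k^2 - 2*k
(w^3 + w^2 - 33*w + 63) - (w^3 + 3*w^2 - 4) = -2*w^2 - 33*w + 67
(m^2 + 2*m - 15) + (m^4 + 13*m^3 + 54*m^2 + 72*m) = m^4 + 13*m^3 + 55*m^2 + 74*m - 15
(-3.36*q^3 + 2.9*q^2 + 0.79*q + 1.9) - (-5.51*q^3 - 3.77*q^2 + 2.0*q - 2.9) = 2.15*q^3 + 6.67*q^2 - 1.21*q + 4.8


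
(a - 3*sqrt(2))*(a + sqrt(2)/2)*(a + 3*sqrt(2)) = a^3 + sqrt(2)*a^2/2 - 18*a - 9*sqrt(2)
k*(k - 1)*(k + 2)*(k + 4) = k^4 + 5*k^3 + 2*k^2 - 8*k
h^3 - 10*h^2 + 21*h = h*(h - 7)*(h - 3)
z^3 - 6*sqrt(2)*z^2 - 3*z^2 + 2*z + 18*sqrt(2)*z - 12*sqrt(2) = (z - 2)*(z - 1)*(z - 6*sqrt(2))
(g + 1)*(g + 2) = g^2 + 3*g + 2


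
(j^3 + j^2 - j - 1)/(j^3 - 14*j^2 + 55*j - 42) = (j^2 + 2*j + 1)/(j^2 - 13*j + 42)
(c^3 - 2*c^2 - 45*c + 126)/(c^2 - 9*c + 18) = c + 7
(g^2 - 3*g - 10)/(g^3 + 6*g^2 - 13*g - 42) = (g - 5)/(g^2 + 4*g - 21)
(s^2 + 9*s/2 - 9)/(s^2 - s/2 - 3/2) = (s + 6)/(s + 1)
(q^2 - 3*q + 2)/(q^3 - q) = (q - 2)/(q*(q + 1))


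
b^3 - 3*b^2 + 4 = (b - 2)^2*(b + 1)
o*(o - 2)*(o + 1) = o^3 - o^2 - 2*o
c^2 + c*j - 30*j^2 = (c - 5*j)*(c + 6*j)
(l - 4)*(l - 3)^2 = l^3 - 10*l^2 + 33*l - 36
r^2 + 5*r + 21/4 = (r + 3/2)*(r + 7/2)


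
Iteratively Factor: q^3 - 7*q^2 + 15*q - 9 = (q - 3)*(q^2 - 4*q + 3) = (q - 3)*(q - 1)*(q - 3)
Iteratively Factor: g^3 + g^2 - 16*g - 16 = (g + 4)*(g^2 - 3*g - 4) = (g - 4)*(g + 4)*(g + 1)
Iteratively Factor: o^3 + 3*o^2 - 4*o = (o - 1)*(o^2 + 4*o) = o*(o - 1)*(o + 4)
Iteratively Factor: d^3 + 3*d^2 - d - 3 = (d - 1)*(d^2 + 4*d + 3) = (d - 1)*(d + 1)*(d + 3)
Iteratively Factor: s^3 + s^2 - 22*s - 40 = (s - 5)*(s^2 + 6*s + 8) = (s - 5)*(s + 4)*(s + 2)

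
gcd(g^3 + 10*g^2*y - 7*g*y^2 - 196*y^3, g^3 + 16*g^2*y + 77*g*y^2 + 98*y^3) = g^2 + 14*g*y + 49*y^2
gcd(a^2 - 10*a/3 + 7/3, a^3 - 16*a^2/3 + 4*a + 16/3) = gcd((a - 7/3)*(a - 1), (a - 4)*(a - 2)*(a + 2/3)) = 1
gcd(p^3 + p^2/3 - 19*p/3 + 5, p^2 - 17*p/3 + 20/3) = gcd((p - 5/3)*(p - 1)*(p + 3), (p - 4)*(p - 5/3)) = p - 5/3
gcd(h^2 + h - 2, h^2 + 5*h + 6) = h + 2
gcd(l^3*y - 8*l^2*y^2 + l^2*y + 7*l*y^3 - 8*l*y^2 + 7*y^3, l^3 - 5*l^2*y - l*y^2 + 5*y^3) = -l + y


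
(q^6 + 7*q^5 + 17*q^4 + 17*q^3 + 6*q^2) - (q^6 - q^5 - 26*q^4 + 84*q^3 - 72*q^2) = 8*q^5 + 43*q^4 - 67*q^3 + 78*q^2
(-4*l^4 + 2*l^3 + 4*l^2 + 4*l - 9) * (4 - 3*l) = 12*l^5 - 22*l^4 - 4*l^3 + 4*l^2 + 43*l - 36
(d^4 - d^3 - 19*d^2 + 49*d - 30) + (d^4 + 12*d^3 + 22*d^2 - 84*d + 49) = 2*d^4 + 11*d^3 + 3*d^2 - 35*d + 19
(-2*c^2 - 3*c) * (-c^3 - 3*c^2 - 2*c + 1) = 2*c^5 + 9*c^4 + 13*c^3 + 4*c^2 - 3*c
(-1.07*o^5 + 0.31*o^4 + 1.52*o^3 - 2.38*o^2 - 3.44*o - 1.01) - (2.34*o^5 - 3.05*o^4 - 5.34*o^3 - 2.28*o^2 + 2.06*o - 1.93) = -3.41*o^5 + 3.36*o^4 + 6.86*o^3 - 0.1*o^2 - 5.5*o + 0.92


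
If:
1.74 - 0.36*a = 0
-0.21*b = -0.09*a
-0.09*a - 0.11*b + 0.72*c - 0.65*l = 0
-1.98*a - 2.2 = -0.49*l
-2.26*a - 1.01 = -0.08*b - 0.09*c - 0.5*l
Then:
No Solution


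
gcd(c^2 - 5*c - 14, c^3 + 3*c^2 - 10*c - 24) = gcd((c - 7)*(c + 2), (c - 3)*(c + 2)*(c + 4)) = c + 2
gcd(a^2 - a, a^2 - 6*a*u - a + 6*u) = a - 1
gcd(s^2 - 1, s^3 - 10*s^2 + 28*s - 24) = 1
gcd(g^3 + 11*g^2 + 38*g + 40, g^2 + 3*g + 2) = g + 2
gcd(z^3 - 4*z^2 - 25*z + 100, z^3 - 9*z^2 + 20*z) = z^2 - 9*z + 20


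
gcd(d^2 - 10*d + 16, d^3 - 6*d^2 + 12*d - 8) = d - 2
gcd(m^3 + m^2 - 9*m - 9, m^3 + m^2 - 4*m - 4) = m + 1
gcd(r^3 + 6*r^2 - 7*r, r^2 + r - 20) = 1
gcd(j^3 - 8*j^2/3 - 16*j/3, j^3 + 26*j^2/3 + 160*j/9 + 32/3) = j + 4/3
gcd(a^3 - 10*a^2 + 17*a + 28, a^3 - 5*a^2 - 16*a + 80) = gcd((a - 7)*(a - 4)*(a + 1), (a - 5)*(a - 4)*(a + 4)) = a - 4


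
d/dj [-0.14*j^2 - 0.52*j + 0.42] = -0.28*j - 0.52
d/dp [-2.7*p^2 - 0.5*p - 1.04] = -5.4*p - 0.5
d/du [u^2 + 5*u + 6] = 2*u + 5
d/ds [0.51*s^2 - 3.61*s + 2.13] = 1.02*s - 3.61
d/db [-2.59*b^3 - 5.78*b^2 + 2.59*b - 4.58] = -7.77*b^2 - 11.56*b + 2.59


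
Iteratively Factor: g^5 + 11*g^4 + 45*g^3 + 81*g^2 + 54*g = (g + 3)*(g^4 + 8*g^3 + 21*g^2 + 18*g) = (g + 3)^2*(g^3 + 5*g^2 + 6*g) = (g + 2)*(g + 3)^2*(g^2 + 3*g) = g*(g + 2)*(g + 3)^2*(g + 3)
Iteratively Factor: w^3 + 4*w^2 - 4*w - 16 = (w - 2)*(w^2 + 6*w + 8) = (w - 2)*(w + 2)*(w + 4)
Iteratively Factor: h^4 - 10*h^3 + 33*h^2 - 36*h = (h - 3)*(h^3 - 7*h^2 + 12*h) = (h - 3)^2*(h^2 - 4*h) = h*(h - 3)^2*(h - 4)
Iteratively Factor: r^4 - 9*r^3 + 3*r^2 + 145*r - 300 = (r + 4)*(r^3 - 13*r^2 + 55*r - 75) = (r - 5)*(r + 4)*(r^2 - 8*r + 15) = (r - 5)^2*(r + 4)*(r - 3)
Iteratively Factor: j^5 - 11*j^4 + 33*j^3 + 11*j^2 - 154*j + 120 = (j - 1)*(j^4 - 10*j^3 + 23*j^2 + 34*j - 120) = (j - 1)*(j + 2)*(j^3 - 12*j^2 + 47*j - 60) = (j - 3)*(j - 1)*(j + 2)*(j^2 - 9*j + 20) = (j - 5)*(j - 3)*(j - 1)*(j + 2)*(j - 4)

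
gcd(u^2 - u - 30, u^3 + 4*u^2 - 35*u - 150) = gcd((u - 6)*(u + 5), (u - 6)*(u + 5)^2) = u^2 - u - 30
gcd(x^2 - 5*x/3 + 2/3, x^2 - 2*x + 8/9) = x - 2/3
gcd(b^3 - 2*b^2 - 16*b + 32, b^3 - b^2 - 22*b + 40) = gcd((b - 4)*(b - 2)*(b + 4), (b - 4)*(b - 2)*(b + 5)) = b^2 - 6*b + 8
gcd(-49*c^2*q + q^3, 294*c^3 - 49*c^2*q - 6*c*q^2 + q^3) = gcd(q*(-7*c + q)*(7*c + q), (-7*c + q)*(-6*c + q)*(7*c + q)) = -49*c^2 + q^2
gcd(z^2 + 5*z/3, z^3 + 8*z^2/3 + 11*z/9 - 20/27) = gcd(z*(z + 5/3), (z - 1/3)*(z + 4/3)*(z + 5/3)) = z + 5/3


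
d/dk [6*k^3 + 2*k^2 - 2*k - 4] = 18*k^2 + 4*k - 2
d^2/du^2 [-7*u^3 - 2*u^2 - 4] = -42*u - 4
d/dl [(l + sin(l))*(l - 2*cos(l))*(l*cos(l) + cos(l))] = (l + 1)*(l + sin(l))*(2*sin(l) + 1)*cos(l) + (l + 1)*(l - 2*cos(l))*(cos(l) + 1)*cos(l) - (l + sin(l))*(l - 2*cos(l))*(l*sin(l) - sqrt(2)*cos(l + pi/4))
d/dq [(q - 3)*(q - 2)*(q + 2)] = 3*q^2 - 6*q - 4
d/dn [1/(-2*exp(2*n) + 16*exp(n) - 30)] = (exp(n) - 4)*exp(n)/(exp(2*n) - 8*exp(n) + 15)^2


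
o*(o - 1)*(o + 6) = o^3 + 5*o^2 - 6*o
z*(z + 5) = z^2 + 5*z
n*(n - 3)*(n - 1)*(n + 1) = n^4 - 3*n^3 - n^2 + 3*n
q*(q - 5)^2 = q^3 - 10*q^2 + 25*q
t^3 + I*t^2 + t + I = (t - I)*(t + I)^2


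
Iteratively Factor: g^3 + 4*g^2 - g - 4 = (g + 1)*(g^2 + 3*g - 4) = (g + 1)*(g + 4)*(g - 1)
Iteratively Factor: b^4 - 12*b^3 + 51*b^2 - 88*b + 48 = (b - 4)*(b^3 - 8*b^2 + 19*b - 12) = (b - 4)*(b - 3)*(b^2 - 5*b + 4) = (b - 4)*(b - 3)*(b - 1)*(b - 4)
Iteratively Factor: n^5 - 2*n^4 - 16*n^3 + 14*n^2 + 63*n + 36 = (n + 1)*(n^4 - 3*n^3 - 13*n^2 + 27*n + 36) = (n - 4)*(n + 1)*(n^3 + n^2 - 9*n - 9) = (n - 4)*(n - 3)*(n + 1)*(n^2 + 4*n + 3) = (n - 4)*(n - 3)*(n + 1)*(n + 3)*(n + 1)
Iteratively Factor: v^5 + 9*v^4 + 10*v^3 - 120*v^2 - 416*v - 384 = (v + 2)*(v^4 + 7*v^3 - 4*v^2 - 112*v - 192) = (v + 2)*(v + 3)*(v^3 + 4*v^2 - 16*v - 64) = (v + 2)*(v + 3)*(v + 4)*(v^2 - 16) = (v - 4)*(v + 2)*(v + 3)*(v + 4)*(v + 4)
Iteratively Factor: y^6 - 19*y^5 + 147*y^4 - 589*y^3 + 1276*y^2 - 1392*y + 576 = (y - 3)*(y^5 - 16*y^4 + 99*y^3 - 292*y^2 + 400*y - 192) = (y - 3)^2*(y^4 - 13*y^3 + 60*y^2 - 112*y + 64) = (y - 4)*(y - 3)^2*(y^3 - 9*y^2 + 24*y - 16) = (y - 4)*(y - 3)^2*(y - 1)*(y^2 - 8*y + 16) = (y - 4)^2*(y - 3)^2*(y - 1)*(y - 4)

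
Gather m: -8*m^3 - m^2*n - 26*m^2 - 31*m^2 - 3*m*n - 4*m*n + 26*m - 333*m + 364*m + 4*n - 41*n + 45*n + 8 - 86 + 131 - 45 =-8*m^3 + m^2*(-n - 57) + m*(57 - 7*n) + 8*n + 8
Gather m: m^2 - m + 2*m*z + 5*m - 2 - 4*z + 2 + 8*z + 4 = m^2 + m*(2*z + 4) + 4*z + 4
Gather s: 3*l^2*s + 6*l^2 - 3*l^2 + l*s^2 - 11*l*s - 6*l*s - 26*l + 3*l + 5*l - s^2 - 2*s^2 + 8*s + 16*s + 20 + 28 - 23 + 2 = 3*l^2 - 18*l + s^2*(l - 3) + s*(3*l^2 - 17*l + 24) + 27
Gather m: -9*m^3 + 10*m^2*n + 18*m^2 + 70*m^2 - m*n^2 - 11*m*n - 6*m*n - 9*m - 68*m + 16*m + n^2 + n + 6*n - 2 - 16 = -9*m^3 + m^2*(10*n + 88) + m*(-n^2 - 17*n - 61) + n^2 + 7*n - 18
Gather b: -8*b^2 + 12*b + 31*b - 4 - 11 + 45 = -8*b^2 + 43*b + 30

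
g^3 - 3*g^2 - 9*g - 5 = (g - 5)*(g + 1)^2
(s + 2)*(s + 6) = s^2 + 8*s + 12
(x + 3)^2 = x^2 + 6*x + 9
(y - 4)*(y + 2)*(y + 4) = y^3 + 2*y^2 - 16*y - 32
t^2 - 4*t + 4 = (t - 2)^2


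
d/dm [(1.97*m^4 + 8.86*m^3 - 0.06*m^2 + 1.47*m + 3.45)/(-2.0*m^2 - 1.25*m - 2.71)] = (-7.88*m^5 - 25.1075*m^4 - 43.5048*m^3 - 69.0168*m^2 + 14.1252*m + 0.3288)/(4.0*m^4 + 5.0*m^3 + 12.4025*m^2 + 6.775*m + 7.3441)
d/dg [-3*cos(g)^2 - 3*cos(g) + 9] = 3*sin(g) + 3*sin(2*g)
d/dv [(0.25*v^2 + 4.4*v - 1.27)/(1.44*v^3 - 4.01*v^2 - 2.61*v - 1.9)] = (-0.36*v^4 - 12.672*v^3 + 22.4779*v^2 - 11.1354*v - 11.6747)/(2.0736*v^6 - 11.5488*v^5 + 8.5633*v^4 + 15.4602*v^3 + 22.0501*v^2 + 9.918*v + 3.61)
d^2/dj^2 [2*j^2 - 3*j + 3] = 4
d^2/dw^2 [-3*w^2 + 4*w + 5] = -6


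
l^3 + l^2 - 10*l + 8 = (l - 2)*(l - 1)*(l + 4)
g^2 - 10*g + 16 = (g - 8)*(g - 2)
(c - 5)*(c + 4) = c^2 - c - 20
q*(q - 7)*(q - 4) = q^3 - 11*q^2 + 28*q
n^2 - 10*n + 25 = (n - 5)^2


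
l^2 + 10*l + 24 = (l + 4)*(l + 6)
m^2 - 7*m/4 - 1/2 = (m - 2)*(m + 1/4)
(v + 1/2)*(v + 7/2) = v^2 + 4*v + 7/4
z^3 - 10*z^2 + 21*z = z*(z - 7)*(z - 3)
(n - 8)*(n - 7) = n^2 - 15*n + 56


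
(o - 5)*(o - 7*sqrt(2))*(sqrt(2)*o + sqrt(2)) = sqrt(2)*o^3 - 14*o^2 - 4*sqrt(2)*o^2 - 5*sqrt(2)*o + 56*o + 70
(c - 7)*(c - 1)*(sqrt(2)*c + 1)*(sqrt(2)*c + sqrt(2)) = 2*c^4 - 14*c^3 + sqrt(2)*c^3 - 7*sqrt(2)*c^2 - 2*c^2 - sqrt(2)*c + 14*c + 7*sqrt(2)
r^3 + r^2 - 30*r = r*(r - 5)*(r + 6)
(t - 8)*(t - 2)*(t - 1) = t^3 - 11*t^2 + 26*t - 16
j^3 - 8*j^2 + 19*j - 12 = (j - 4)*(j - 3)*(j - 1)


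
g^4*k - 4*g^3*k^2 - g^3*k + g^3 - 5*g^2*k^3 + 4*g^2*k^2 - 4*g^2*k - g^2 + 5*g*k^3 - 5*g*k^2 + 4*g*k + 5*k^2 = (g - 1)*(g - 5*k)*(g + k)*(g*k + 1)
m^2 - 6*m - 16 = (m - 8)*(m + 2)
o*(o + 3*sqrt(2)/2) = o^2 + 3*sqrt(2)*o/2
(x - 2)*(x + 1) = x^2 - x - 2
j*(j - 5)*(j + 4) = j^3 - j^2 - 20*j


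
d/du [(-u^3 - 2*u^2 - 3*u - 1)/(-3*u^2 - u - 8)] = (3*u^4 + 2*u^3 + 17*u^2 + 26*u + 23)/(9*u^4 + 6*u^3 + 49*u^2 + 16*u + 64)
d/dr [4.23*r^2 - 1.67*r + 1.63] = 8.46*r - 1.67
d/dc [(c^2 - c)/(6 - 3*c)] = (-c^2 + 4*c - 2)/(3*(c^2 - 4*c + 4))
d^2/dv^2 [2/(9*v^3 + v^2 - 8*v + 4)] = 4*(-(27*v + 1)*(9*v^3 + v^2 - 8*v + 4) + (27*v^2 + 2*v - 8)^2)/(9*v^3 + v^2 - 8*v + 4)^3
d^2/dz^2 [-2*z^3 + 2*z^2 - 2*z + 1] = 4 - 12*z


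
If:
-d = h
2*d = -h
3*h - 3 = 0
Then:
No Solution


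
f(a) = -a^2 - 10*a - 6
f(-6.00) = 18.00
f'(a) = -2*a - 10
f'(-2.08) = -5.84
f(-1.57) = 7.24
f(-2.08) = 10.47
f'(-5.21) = 0.42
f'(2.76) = -15.52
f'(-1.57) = -6.86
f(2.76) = -41.22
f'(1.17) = -12.34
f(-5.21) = 18.96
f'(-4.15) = -1.70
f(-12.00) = -30.00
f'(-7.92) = 5.84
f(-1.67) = 7.91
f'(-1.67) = -6.66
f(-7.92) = 10.47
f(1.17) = -19.07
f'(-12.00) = 14.00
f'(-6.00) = 2.00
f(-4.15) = 18.28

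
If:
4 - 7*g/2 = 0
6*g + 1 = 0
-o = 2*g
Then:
No Solution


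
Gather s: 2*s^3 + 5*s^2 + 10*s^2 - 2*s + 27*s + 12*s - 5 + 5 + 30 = 2*s^3 + 15*s^2 + 37*s + 30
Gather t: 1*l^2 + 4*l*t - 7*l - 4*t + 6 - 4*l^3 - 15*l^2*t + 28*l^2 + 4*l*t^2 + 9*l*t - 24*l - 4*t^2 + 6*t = -4*l^3 + 29*l^2 - 31*l + t^2*(4*l - 4) + t*(-15*l^2 + 13*l + 2) + 6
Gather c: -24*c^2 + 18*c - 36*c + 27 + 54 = -24*c^2 - 18*c + 81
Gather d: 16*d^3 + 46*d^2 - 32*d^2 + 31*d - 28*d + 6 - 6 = 16*d^3 + 14*d^2 + 3*d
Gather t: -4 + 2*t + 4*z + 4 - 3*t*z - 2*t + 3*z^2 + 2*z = -3*t*z + 3*z^2 + 6*z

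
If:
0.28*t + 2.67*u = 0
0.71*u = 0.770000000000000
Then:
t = -10.34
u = 1.08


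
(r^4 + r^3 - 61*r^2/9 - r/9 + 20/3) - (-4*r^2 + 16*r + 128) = r^4 + r^3 - 25*r^2/9 - 145*r/9 - 364/3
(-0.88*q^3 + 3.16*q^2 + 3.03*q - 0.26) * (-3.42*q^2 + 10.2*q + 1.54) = 3.0096*q^5 - 19.7832*q^4 + 20.5142*q^3 + 36.6616*q^2 + 2.0142*q - 0.4004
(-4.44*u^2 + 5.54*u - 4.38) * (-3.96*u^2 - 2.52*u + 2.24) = 17.5824*u^4 - 10.7496*u^3 - 6.5616*u^2 + 23.4472*u - 9.8112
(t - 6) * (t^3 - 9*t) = t^4 - 6*t^3 - 9*t^2 + 54*t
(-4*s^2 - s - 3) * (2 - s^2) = 4*s^4 + s^3 - 5*s^2 - 2*s - 6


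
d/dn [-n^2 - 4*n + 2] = -2*n - 4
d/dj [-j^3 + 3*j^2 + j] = -3*j^2 + 6*j + 1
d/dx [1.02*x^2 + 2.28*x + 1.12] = 2.04*x + 2.28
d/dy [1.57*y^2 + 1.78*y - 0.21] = 3.14*y + 1.78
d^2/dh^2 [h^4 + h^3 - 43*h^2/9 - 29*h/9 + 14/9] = 12*h^2 + 6*h - 86/9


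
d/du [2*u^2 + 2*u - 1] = 4*u + 2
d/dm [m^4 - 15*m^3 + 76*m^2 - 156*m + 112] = 4*m^3 - 45*m^2 + 152*m - 156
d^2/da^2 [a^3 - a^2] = 6*a - 2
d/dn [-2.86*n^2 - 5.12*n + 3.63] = -5.72*n - 5.12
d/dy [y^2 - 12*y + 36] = 2*y - 12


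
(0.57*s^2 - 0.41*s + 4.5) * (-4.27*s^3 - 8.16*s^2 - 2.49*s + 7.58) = -2.4339*s^5 - 2.9005*s^4 - 17.2887*s^3 - 31.3785*s^2 - 14.3128*s + 34.11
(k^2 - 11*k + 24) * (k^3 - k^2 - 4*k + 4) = k^5 - 12*k^4 + 31*k^3 + 24*k^2 - 140*k + 96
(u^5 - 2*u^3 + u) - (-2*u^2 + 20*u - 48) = u^5 - 2*u^3 + 2*u^2 - 19*u + 48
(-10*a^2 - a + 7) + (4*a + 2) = -10*a^2 + 3*a + 9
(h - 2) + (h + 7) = 2*h + 5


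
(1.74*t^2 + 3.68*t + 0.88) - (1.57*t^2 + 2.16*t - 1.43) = 0.17*t^2 + 1.52*t + 2.31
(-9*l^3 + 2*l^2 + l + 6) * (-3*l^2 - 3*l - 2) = 27*l^5 + 21*l^4 + 9*l^3 - 25*l^2 - 20*l - 12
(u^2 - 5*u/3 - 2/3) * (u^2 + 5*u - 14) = u^4 + 10*u^3/3 - 23*u^2 + 20*u + 28/3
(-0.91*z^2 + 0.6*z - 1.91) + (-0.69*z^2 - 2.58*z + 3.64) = -1.6*z^2 - 1.98*z + 1.73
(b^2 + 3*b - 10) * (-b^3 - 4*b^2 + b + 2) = -b^5 - 7*b^4 - b^3 + 45*b^2 - 4*b - 20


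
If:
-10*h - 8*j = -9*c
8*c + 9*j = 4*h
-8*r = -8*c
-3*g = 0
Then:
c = r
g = 0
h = 145*r/122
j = -22*r/61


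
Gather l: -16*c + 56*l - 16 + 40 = -16*c + 56*l + 24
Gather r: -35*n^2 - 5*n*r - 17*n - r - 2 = -35*n^2 - 17*n + r*(-5*n - 1) - 2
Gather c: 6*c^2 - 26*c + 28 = 6*c^2 - 26*c + 28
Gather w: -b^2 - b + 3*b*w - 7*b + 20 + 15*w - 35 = -b^2 - 8*b + w*(3*b + 15) - 15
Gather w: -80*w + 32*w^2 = 32*w^2 - 80*w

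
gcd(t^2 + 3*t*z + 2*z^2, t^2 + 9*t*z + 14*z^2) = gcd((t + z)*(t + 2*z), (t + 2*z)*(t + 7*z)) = t + 2*z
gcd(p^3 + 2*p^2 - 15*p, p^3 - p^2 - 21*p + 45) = p^2 + 2*p - 15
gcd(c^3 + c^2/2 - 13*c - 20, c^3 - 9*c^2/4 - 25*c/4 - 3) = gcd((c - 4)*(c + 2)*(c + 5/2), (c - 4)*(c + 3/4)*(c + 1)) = c - 4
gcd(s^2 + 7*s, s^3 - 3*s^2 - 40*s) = s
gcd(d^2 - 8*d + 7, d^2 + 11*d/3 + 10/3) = 1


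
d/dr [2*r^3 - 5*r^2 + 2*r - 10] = 6*r^2 - 10*r + 2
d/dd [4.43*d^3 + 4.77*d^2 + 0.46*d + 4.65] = 13.29*d^2 + 9.54*d + 0.46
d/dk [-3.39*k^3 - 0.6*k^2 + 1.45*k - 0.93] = -10.17*k^2 - 1.2*k + 1.45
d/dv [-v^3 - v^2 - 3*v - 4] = -3*v^2 - 2*v - 3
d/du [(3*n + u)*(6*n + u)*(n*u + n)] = n*(18*n^2 + 18*n*u + 9*n + 3*u^2 + 2*u)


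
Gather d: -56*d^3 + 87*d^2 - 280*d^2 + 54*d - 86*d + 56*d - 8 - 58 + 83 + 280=-56*d^3 - 193*d^2 + 24*d + 297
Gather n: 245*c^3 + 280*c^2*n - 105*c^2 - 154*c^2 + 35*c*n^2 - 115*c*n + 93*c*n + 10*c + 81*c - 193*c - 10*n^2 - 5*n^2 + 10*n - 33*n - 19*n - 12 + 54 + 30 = 245*c^3 - 259*c^2 - 102*c + n^2*(35*c - 15) + n*(280*c^2 - 22*c - 42) + 72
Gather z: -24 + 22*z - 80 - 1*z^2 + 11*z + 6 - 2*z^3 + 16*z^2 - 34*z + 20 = -2*z^3 + 15*z^2 - z - 78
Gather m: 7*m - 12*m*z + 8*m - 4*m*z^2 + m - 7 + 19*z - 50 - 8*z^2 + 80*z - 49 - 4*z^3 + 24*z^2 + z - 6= m*(-4*z^2 - 12*z + 16) - 4*z^3 + 16*z^2 + 100*z - 112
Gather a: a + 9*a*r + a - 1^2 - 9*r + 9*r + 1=a*(9*r + 2)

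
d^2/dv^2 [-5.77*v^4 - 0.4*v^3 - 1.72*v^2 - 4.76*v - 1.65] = -69.24*v^2 - 2.4*v - 3.44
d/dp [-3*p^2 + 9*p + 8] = 9 - 6*p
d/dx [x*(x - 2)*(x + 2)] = 3*x^2 - 4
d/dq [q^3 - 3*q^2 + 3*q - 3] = 3*q^2 - 6*q + 3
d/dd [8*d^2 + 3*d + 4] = 16*d + 3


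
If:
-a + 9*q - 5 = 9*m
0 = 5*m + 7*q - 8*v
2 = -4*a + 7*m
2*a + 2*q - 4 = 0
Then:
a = 73/106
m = 36/53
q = 139/106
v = 1333/848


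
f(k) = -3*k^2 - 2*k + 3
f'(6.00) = -38.00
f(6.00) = -117.00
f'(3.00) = -20.00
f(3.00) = -30.00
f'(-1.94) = 9.64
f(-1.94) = -4.41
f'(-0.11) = -1.34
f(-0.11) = 3.18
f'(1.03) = -8.18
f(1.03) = -2.24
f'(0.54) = -5.24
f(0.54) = 1.05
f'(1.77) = -12.62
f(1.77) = -9.94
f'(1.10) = -8.60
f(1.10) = -2.83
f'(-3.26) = 17.56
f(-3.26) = -22.36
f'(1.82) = -12.92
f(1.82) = -10.58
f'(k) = -6*k - 2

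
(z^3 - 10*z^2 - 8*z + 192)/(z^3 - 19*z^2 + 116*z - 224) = (z^2 - 2*z - 24)/(z^2 - 11*z + 28)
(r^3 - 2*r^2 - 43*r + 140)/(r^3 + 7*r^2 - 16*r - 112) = (r - 5)/(r + 4)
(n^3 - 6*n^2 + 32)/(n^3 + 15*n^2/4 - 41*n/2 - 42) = 4*(n^2 - 2*n - 8)/(4*n^2 + 31*n + 42)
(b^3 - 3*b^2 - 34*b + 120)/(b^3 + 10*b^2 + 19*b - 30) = (b^2 - 9*b + 20)/(b^2 + 4*b - 5)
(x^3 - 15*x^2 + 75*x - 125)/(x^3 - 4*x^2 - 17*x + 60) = (x^2 - 10*x + 25)/(x^2 + x - 12)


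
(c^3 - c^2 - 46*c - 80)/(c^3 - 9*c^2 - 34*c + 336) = (c^2 + 7*c + 10)/(c^2 - c - 42)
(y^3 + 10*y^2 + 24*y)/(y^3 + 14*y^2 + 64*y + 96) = y/(y + 4)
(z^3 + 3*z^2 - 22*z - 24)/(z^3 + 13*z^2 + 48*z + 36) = (z - 4)/(z + 6)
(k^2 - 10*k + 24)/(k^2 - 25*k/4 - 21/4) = 4*(-k^2 + 10*k - 24)/(-4*k^2 + 25*k + 21)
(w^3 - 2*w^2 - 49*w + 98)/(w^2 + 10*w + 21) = (w^2 - 9*w + 14)/(w + 3)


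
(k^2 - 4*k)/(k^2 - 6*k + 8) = k/(k - 2)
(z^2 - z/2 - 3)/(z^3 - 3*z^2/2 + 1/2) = (2*z^2 - z - 6)/(2*z^3 - 3*z^2 + 1)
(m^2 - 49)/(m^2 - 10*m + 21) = (m + 7)/(m - 3)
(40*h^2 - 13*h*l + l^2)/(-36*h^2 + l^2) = (-40*h^2 + 13*h*l - l^2)/(36*h^2 - l^2)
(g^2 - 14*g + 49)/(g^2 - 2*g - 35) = (g - 7)/(g + 5)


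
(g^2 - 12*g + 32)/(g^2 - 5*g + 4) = (g - 8)/(g - 1)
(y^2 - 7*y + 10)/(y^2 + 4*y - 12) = (y - 5)/(y + 6)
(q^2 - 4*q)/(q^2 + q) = (q - 4)/(q + 1)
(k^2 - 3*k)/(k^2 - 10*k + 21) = k/(k - 7)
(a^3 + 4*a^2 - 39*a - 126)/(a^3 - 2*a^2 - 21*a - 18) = (a + 7)/(a + 1)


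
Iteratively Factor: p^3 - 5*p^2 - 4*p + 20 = (p - 2)*(p^2 - 3*p - 10) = (p - 2)*(p + 2)*(p - 5)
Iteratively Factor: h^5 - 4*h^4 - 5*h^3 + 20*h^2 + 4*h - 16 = (h + 1)*(h^4 - 5*h^3 + 20*h - 16) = (h - 1)*(h + 1)*(h^3 - 4*h^2 - 4*h + 16) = (h - 2)*(h - 1)*(h + 1)*(h^2 - 2*h - 8) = (h - 2)*(h - 1)*(h + 1)*(h + 2)*(h - 4)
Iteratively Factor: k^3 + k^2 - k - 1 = (k - 1)*(k^2 + 2*k + 1) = (k - 1)*(k + 1)*(k + 1)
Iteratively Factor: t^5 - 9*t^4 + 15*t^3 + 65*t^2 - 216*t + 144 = (t - 1)*(t^4 - 8*t^3 + 7*t^2 + 72*t - 144) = (t - 3)*(t - 1)*(t^3 - 5*t^2 - 8*t + 48) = (t - 4)*(t - 3)*(t - 1)*(t^2 - t - 12) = (t - 4)*(t - 3)*(t - 1)*(t + 3)*(t - 4)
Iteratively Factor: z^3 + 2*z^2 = (z + 2)*(z^2) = z*(z + 2)*(z)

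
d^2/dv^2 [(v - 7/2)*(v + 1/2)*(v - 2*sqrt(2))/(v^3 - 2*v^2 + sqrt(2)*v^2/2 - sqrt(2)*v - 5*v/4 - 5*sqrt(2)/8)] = 4*(-40*sqrt(2)*v^3 - 16*v^3 + 396*sqrt(2)*v^2 - 1050*sqrt(2)*v + 96*v - 100 + 891*sqrt(2))/(32*v^6 - 240*v^5 + 48*sqrt(2)*v^5 - 360*sqrt(2)*v^4 + 648*v^4 - 860*v^3 + 908*sqrt(2)*v^3 - 810*sqrt(2)*v^2 + 900*v^2 - 750*v + 150*sqrt(2)*v - 125*sqrt(2))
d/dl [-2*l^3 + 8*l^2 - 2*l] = -6*l^2 + 16*l - 2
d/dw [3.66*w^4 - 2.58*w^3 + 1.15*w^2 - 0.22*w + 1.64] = 14.64*w^3 - 7.74*w^2 + 2.3*w - 0.22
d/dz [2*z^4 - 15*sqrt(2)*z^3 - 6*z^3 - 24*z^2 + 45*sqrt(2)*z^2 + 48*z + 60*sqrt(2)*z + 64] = 8*z^3 - 45*sqrt(2)*z^2 - 18*z^2 - 48*z + 90*sqrt(2)*z + 48 + 60*sqrt(2)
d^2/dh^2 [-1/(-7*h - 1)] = 98/(7*h + 1)^3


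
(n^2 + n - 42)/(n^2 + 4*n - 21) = (n - 6)/(n - 3)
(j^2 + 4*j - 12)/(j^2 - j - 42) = (j - 2)/(j - 7)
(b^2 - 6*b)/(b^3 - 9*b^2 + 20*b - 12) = b/(b^2 - 3*b + 2)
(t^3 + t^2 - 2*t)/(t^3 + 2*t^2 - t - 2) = t/(t + 1)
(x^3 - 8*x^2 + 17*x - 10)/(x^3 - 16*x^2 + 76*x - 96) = (x^2 - 6*x + 5)/(x^2 - 14*x + 48)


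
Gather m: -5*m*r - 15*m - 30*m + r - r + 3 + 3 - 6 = m*(-5*r - 45)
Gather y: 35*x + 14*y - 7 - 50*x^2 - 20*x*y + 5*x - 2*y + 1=-50*x^2 + 40*x + y*(12 - 20*x) - 6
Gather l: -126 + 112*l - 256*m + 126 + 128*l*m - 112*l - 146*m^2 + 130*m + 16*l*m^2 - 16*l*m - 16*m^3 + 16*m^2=l*(16*m^2 + 112*m) - 16*m^3 - 130*m^2 - 126*m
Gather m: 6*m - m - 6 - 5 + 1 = 5*m - 10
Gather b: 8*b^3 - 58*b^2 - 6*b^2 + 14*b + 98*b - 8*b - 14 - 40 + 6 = 8*b^3 - 64*b^2 + 104*b - 48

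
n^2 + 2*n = n*(n + 2)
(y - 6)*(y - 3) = y^2 - 9*y + 18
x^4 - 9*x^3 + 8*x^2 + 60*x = x*(x - 6)*(x - 5)*(x + 2)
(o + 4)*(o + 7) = o^2 + 11*o + 28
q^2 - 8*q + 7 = (q - 7)*(q - 1)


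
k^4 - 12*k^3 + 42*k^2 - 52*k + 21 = (k - 7)*(k - 3)*(k - 1)^2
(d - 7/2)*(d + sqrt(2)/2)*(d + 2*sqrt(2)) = d^3 - 7*d^2/2 + 5*sqrt(2)*d^2/2 - 35*sqrt(2)*d/4 + 2*d - 7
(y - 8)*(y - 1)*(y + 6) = y^3 - 3*y^2 - 46*y + 48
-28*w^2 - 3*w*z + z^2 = (-7*w + z)*(4*w + z)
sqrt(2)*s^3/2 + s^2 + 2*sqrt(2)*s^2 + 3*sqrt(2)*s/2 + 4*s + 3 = (s + 1)*(s + 3)*(sqrt(2)*s/2 + 1)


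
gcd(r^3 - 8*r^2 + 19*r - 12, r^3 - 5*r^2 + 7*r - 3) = r^2 - 4*r + 3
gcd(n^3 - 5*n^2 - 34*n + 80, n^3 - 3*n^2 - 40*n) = n^2 - 3*n - 40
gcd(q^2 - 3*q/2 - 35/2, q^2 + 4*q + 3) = 1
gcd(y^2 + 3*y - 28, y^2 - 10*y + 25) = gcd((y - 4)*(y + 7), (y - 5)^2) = 1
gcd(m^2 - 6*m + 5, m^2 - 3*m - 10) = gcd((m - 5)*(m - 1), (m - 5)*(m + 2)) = m - 5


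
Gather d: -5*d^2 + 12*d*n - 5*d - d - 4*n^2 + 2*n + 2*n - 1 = -5*d^2 + d*(12*n - 6) - 4*n^2 + 4*n - 1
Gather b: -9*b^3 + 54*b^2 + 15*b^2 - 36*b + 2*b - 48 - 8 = -9*b^3 + 69*b^2 - 34*b - 56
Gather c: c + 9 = c + 9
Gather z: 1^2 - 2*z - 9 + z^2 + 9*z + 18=z^2 + 7*z + 10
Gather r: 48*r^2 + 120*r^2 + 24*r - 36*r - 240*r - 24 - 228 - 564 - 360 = 168*r^2 - 252*r - 1176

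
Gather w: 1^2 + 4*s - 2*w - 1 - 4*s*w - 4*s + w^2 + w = w^2 + w*(-4*s - 1)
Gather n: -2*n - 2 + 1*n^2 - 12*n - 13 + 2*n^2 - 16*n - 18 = 3*n^2 - 30*n - 33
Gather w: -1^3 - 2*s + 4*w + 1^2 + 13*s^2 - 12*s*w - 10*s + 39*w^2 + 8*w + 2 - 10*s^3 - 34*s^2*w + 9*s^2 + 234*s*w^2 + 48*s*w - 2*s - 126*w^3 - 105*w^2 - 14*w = -10*s^3 + 22*s^2 - 14*s - 126*w^3 + w^2*(234*s - 66) + w*(-34*s^2 + 36*s - 2) + 2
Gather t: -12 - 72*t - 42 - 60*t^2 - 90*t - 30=-60*t^2 - 162*t - 84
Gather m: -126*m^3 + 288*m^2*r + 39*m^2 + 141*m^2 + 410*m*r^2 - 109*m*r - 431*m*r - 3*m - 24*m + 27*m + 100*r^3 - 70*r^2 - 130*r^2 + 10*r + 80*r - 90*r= -126*m^3 + m^2*(288*r + 180) + m*(410*r^2 - 540*r) + 100*r^3 - 200*r^2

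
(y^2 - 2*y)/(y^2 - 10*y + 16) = y/(y - 8)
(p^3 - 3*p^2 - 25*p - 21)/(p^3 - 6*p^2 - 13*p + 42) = (p + 1)/(p - 2)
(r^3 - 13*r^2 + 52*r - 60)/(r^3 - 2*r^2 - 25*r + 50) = (r - 6)/(r + 5)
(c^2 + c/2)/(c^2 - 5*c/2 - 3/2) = c/(c - 3)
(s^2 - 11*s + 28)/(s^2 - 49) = (s - 4)/(s + 7)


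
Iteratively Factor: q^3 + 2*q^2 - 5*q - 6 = (q - 2)*(q^2 + 4*q + 3) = (q - 2)*(q + 1)*(q + 3)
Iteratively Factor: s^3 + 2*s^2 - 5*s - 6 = (s - 2)*(s^2 + 4*s + 3) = (s - 2)*(s + 1)*(s + 3)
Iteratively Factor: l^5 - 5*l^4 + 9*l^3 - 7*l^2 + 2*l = (l - 1)*(l^4 - 4*l^3 + 5*l^2 - 2*l) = (l - 1)^2*(l^3 - 3*l^2 + 2*l) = (l - 1)^3*(l^2 - 2*l) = l*(l - 1)^3*(l - 2)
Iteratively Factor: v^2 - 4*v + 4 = (v - 2)*(v - 2)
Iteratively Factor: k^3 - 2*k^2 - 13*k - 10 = (k - 5)*(k^2 + 3*k + 2) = (k - 5)*(k + 2)*(k + 1)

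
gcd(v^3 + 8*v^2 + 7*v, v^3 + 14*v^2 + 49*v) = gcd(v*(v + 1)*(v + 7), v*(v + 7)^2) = v^2 + 7*v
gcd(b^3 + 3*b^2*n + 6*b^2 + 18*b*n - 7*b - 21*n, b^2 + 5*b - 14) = b + 7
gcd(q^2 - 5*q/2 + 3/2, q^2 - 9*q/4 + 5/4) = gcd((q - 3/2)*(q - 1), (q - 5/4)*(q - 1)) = q - 1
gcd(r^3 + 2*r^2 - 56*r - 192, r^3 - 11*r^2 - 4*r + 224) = r^2 - 4*r - 32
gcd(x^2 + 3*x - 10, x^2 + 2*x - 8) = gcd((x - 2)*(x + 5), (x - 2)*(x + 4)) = x - 2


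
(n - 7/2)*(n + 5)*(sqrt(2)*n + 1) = sqrt(2)*n^3 + n^2 + 3*sqrt(2)*n^2/2 - 35*sqrt(2)*n/2 + 3*n/2 - 35/2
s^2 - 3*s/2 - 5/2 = (s - 5/2)*(s + 1)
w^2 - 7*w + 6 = (w - 6)*(w - 1)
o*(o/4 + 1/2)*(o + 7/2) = o^3/4 + 11*o^2/8 + 7*o/4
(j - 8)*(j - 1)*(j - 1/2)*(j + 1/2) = j^4 - 9*j^3 + 31*j^2/4 + 9*j/4 - 2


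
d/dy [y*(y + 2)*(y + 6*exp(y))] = 6*y^2*exp(y) + 3*y^2 + 24*y*exp(y) + 4*y + 12*exp(y)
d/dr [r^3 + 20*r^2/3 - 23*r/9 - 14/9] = 3*r^2 + 40*r/3 - 23/9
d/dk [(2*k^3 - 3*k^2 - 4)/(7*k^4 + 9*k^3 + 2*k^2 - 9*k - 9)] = (-14*k^6 + 42*k^5 + 31*k^4 + 76*k^3 + 81*k^2 + 70*k - 36)/(49*k^8 + 126*k^7 + 109*k^6 - 90*k^5 - 284*k^4 - 198*k^3 + 45*k^2 + 162*k + 81)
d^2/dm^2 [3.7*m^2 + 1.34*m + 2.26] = 7.40000000000000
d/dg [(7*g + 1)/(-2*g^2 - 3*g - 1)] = 2*(7*g^2 + 2*g - 2)/(4*g^4 + 12*g^3 + 13*g^2 + 6*g + 1)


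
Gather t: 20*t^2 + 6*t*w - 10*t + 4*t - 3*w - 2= 20*t^2 + t*(6*w - 6) - 3*w - 2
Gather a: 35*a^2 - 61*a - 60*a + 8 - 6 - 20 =35*a^2 - 121*a - 18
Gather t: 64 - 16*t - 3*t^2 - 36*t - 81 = -3*t^2 - 52*t - 17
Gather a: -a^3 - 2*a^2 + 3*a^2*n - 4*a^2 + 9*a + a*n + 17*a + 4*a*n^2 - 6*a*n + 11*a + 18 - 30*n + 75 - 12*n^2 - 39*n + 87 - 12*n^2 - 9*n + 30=-a^3 + a^2*(3*n - 6) + a*(4*n^2 - 5*n + 37) - 24*n^2 - 78*n + 210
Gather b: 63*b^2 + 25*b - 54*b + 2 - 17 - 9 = 63*b^2 - 29*b - 24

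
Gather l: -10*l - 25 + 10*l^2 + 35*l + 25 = 10*l^2 + 25*l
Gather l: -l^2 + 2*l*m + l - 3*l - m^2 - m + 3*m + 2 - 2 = -l^2 + l*(2*m - 2) - m^2 + 2*m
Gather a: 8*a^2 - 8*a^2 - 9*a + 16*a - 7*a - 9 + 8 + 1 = 0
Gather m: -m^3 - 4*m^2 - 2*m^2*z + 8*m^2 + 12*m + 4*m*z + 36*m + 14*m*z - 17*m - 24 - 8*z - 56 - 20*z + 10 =-m^3 + m^2*(4 - 2*z) + m*(18*z + 31) - 28*z - 70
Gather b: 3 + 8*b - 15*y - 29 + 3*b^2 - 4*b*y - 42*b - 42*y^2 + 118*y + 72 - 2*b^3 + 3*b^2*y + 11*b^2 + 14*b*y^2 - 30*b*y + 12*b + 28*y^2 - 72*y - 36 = -2*b^3 + b^2*(3*y + 14) + b*(14*y^2 - 34*y - 22) - 14*y^2 + 31*y + 10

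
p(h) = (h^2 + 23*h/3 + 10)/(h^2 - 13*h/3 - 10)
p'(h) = (13/3 - 2*h)*(h^2 + 23*h/3 + 10)/(h^2 - 13*h/3 - 10)^2 + (2*h + 23/3)/(h^2 - 13*h/3 - 10)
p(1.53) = -1.68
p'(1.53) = -0.60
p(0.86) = -1.33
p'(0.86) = -0.45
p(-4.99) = -0.09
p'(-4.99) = -0.10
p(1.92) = -1.94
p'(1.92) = -0.72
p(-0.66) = -0.80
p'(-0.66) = -0.27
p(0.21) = -1.07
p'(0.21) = -0.36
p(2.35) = -2.29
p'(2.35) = -0.90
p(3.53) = -3.86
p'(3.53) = -1.97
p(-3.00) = -0.33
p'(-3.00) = -0.15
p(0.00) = -1.00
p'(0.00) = -0.33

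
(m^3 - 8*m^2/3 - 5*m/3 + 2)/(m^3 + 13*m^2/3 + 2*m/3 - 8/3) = (m - 3)/(m + 4)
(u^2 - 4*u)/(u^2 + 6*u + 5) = u*(u - 4)/(u^2 + 6*u + 5)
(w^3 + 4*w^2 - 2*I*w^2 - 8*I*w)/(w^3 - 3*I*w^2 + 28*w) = (w^2 + 2*w*(2 - I) - 8*I)/(w^2 - 3*I*w + 28)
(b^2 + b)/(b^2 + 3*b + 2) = b/(b + 2)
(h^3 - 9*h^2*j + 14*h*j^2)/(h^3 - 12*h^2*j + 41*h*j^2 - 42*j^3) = h/(h - 3*j)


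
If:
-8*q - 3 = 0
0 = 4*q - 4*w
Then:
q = -3/8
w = -3/8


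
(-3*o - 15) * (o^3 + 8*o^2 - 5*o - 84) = -3*o^4 - 39*o^3 - 105*o^2 + 327*o + 1260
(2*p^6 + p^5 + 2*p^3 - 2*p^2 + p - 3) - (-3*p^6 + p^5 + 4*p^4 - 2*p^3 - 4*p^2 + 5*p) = 5*p^6 - 4*p^4 + 4*p^3 + 2*p^2 - 4*p - 3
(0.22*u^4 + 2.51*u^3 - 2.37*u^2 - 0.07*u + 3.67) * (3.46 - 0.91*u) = -0.2002*u^5 - 1.5229*u^4 + 10.8413*u^3 - 8.1365*u^2 - 3.5819*u + 12.6982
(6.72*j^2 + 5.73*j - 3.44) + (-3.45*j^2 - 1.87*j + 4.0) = 3.27*j^2 + 3.86*j + 0.56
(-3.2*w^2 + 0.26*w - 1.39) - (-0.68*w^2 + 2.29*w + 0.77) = -2.52*w^2 - 2.03*w - 2.16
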